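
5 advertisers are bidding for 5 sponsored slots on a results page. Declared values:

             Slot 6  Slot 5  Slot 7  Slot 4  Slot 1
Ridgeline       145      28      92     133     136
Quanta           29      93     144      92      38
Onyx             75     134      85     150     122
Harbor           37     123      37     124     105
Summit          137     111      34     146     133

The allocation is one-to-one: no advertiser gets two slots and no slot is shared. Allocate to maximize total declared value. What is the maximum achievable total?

Max total: $695

Optimal: Ridgeline→Slot 6 ($145), Quanta→Slot 7 ($144), Onyx→Slot 4 ($150), Harbor→Slot 5 ($123), Summit→Slot 1 ($133) — total 145+144+150+123+133 = $695.
Column-greedy (each slot in turn goes to its best remaining advertiser) gives $674, worse by 21.
Next-best assignment: Ridgeline→Slot 1, Quanta→Slot 7, Onyx→Slot 4, Harbor→Slot 5, Summit→Slot 6 = $690.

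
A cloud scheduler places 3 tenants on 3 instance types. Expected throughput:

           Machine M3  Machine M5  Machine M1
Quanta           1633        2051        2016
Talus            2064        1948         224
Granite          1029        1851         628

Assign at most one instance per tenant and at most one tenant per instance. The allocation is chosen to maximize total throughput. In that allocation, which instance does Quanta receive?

Quanta receives Machine M1.

Optimal: Quanta→Machine M1 (2016 ops/s), Talus→Machine M3 (2064 ops/s), Granite→Machine M5 (1851 ops/s) — total 2016+2064+1851 = 5931 ops/s.
Column-greedy (each instance in turn goes to its best remaining tenant) gives 4743 ops/s, worse by 1188.
Swapping Granite↔Talus (Granite→Machine M3 1029 ops/s, Talus→Machine M5 1948 ops/s) loses 938.
Checked against all permutations: 5931 ops/s is optimal.
Quanta's own top instance is Machine M5 (2051 ops/s), but forcing Quanta→Machine M5 and reassigning the rest optimally gives only 4743 ops/s — worse by 1188.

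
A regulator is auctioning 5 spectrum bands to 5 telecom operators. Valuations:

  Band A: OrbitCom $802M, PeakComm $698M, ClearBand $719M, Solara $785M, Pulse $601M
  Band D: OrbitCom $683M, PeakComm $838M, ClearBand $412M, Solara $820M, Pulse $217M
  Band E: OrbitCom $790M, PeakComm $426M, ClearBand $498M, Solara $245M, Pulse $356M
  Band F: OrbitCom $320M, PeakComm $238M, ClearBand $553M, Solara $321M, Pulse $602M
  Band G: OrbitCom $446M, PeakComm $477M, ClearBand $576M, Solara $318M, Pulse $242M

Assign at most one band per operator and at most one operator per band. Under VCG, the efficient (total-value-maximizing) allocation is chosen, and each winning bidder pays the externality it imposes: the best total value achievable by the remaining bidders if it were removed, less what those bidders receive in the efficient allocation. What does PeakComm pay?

PeakComm pays $178M.

Efficient allocation: OrbitCom→Band E ($790M), PeakComm→Band D ($838M), ClearBand→Band G ($576M), Solara→Band A ($785M), Pulse→Band F ($602M); total welfare W = $3591M.
PeakComm receives Band D at value $838M, so the others get W − 838 = $2753M.
Without PeakComm: best allocation of the remaining 4 bidders over all 5 bands is OrbitCom→Band E ($790M), ClearBand→Band A ($719M), Solara→Band D ($820M), Pulse→Band F ($602M), total $2931M.
VCG payment = (others' best without PeakComm) − (others' welfare with PeakComm) = 2931 − 2753 = $178M.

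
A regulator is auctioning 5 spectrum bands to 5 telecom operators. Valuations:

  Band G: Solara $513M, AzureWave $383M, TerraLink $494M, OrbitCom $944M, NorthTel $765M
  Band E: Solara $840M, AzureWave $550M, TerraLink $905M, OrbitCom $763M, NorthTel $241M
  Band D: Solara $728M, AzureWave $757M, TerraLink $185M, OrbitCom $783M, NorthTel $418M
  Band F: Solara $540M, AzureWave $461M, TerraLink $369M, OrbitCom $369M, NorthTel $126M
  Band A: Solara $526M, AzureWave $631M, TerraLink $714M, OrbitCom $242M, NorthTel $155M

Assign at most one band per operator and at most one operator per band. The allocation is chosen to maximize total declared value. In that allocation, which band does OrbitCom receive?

OrbitCom receives Band D.

Optimal: Solara→Band F ($540M), AzureWave→Band A ($631M), TerraLink→Band E ($905M), OrbitCom→Band D ($783M), NorthTel→Band G ($765M) — total 540+631+905+783+765 = $3624M.
Row-greedy (each operator in turn takes its best remaining band) gives $3381M, worse by 243.
Next-best assignment: Solara→Band E, AzureWave→Band F, TerraLink→Band A, OrbitCom→Band D, NorthTel→Band G = $3563M.
OrbitCom's own top band is Band G ($944M), but forcing OrbitCom→Band G and reassigning the rest optimally gives only $3438M — worse by 186.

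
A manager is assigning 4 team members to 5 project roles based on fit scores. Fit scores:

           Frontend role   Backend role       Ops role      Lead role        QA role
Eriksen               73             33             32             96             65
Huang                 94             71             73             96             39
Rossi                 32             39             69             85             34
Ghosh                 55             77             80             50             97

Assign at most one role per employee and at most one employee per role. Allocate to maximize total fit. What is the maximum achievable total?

Max total: 356 pts

Optimal: Eriksen→Lead role (96 pts), Huang→Frontend role (94 pts), Rossi→Ops role (69 pts), Ghosh→QA role (97 pts) — total 96+94+69+97 = 356 pts.
Column-greedy (each role in turn goes to its best remaining employee) gives 336 pts, worse by 20.
No other one-to-one assignment exceeds 356 pts.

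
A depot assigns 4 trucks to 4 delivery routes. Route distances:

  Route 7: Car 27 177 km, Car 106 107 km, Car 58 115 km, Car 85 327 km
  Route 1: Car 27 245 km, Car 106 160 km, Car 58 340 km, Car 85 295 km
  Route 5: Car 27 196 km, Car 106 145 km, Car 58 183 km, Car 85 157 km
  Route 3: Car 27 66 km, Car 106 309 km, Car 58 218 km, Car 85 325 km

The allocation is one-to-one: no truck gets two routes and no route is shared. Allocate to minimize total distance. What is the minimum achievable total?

This is a one-to-one assignment (minimum-cost bipartite matching).
Optimal: Car 27→Route 3 (66 km), Car 106→Route 1 (160 km), Car 58→Route 7 (115 km), Car 85→Route 5 (157 km) — total 66+160+115+157 = 498 km.
Column-greedy (each route in turn goes to its cheapest remaining truck) gives 727 km, worse by 229.
Next-best assignment: Car 27→Route 3, Car 106→Route 5, Car 58→Route 7, Car 85→Route 1 = 621 km.

Minimum total: 498 km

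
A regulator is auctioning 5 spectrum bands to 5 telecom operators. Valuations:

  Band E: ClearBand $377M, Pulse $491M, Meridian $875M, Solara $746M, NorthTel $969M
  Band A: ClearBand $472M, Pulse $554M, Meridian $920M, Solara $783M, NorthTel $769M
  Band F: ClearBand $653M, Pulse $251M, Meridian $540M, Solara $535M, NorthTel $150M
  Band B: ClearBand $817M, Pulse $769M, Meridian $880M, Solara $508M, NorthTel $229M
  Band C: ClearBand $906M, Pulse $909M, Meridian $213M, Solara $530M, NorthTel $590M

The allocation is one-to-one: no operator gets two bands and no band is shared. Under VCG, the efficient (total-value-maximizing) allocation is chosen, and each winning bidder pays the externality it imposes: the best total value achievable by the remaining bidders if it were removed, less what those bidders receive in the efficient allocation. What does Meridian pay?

Meridian pays $164M.

Efficient allocation: ClearBand→Band F ($653M), Pulse→Band C ($909M), Meridian→Band B ($880M), Solara→Band A ($783M), NorthTel→Band E ($969M); total welfare W = $4194M.
Meridian receives Band B at value $880M, so the others get W − 880 = $3314M.
Without Meridian: best allocation of the remaining 4 bidders over all 5 bands is ClearBand→Band B ($817M), Pulse→Band C ($909M), Solara→Band A ($783M), NorthTel→Band E ($969M), total $3478M.
VCG payment = (others' best without Meridian) − (others' welfare with Meridian) = 3478 − 3314 = $164M.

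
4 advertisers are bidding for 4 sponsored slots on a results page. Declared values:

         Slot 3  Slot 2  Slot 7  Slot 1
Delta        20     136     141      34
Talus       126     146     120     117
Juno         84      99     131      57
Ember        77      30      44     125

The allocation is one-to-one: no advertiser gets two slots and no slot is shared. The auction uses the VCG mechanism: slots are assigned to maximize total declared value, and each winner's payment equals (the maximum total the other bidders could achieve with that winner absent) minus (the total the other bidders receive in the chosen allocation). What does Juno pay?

Juno pays $25.

Efficient allocation: Delta→Slot 2 ($136), Talus→Slot 3 ($126), Juno→Slot 7 ($131), Ember→Slot 1 ($125); total welfare W = $518.
Juno receives Slot 7 at value $131, so the others get W − 131 = $387.
Without Juno: best allocation of the remaining 3 bidders over all 4 slots is Delta→Slot 7 ($141), Talus→Slot 2 ($146), Ember→Slot 1 ($125), total $412.
VCG payment = (others' best without Juno) − (others' welfare with Juno) = 412 − 387 = $25.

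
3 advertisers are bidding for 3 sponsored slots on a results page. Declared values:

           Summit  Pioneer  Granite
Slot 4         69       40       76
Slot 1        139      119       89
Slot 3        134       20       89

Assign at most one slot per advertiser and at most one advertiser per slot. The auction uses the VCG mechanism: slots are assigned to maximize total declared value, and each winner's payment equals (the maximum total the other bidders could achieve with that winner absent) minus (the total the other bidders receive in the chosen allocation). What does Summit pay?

Summit pays $13.

Efficient allocation: Summit→Slot 3 ($134), Pioneer→Slot 1 ($119), Granite→Slot 4 ($76); total welfare W = $329.
Summit receives Slot 3 at value $134, so the others get W − 134 = $195.
Without Summit: best allocation of the remaining 2 bidders over all 3 slots is Pioneer→Slot 1 ($119), Granite→Slot 3 ($89), total $208.
VCG payment = (others' best without Summit) − (others' welfare with Summit) = 208 − 195 = $13.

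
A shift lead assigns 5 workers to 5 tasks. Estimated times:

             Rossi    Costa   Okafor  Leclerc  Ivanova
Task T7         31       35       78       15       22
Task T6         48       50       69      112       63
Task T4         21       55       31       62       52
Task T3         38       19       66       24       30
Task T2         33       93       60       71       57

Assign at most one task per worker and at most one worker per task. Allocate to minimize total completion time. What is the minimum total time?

Optimal: Rossi→Task T2 (33 min), Costa→Task T6 (50 min), Okafor→Task T4 (31 min), Leclerc→Task T7 (15 min), Ivanova→Task T3 (30 min) — total 33+50+31+15+30 = 159 min.
Row-greedy (each worker in turn takes its cheapest remaining task) gives 178 min, worse by 19.
No other one-to-one assignment undercuts 159 min.

Min total: 159 min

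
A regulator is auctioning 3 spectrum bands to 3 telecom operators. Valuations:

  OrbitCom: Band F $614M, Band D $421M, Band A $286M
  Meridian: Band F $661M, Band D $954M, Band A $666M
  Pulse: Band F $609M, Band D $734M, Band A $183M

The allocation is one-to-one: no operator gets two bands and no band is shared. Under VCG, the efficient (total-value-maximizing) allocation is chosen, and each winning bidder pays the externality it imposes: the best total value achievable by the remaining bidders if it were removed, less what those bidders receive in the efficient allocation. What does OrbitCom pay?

OrbitCom pays $163M.

Efficient allocation: OrbitCom→Band F ($614M), Meridian→Band A ($666M), Pulse→Band D ($734M); total welfare W = $2014M.
OrbitCom receives Band F at value $614M, so the others get W − 614 = $1400M.
Without OrbitCom: best allocation of the remaining 2 bidders over all 3 bands is Meridian→Band D ($954M), Pulse→Band F ($609M), total $1563M.
VCG payment = (others' best without OrbitCom) − (others' welfare with OrbitCom) = 1563 − 1400 = $163M.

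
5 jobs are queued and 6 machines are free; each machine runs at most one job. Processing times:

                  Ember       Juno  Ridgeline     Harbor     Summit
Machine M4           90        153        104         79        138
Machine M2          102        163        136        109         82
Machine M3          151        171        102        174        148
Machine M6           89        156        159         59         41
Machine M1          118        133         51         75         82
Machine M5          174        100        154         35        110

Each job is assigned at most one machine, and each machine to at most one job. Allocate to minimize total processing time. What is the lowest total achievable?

Optimal: Ember→Machine M2 (102 min), Juno→Machine M5 (100 min), Ridgeline→Machine M1 (51 min), Harbor→Machine M4 (79 min), Summit→Machine M6 (41 min) — total 102+100+51+79+41 = 373 min.
Next-best assignment: Ember→Machine M4, Juno→Machine M2, Ridgeline→Machine M1, Harbor→Machine M5, Summit→Machine M6 = 380 min.
No other one-to-one assignment undercuts 373 min.

Minimum total: 373 min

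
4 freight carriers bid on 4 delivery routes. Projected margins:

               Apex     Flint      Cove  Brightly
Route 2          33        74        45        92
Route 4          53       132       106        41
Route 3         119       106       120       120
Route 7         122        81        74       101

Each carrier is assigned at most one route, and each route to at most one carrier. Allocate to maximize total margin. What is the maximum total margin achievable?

Max total: $466k

Optimal: Apex→Route 7 ($122k), Flint→Route 4 ($132k), Cove→Route 3 ($120k), Brightly→Route 2 ($92k) — total 122+132+120+92 = $466k.
Next-best assignment: Apex→Route 7, Flint→Route 3, Cove→Route 4, Brightly→Route 2 = $426k.
Checked against all permutations: $466k is optimal.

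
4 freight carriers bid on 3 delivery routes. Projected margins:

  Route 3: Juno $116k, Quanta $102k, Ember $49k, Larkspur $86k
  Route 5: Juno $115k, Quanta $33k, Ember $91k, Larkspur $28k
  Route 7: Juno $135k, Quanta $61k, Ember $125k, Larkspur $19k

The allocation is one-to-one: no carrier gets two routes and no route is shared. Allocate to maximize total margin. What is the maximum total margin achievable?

Max total: $342k

This is a one-to-one assignment (maximum-weight bipartite matching).
Optimal: Quanta→Route 3 ($102k), Juno→Route 5 ($115k), Ember→Route 7 ($125k) — total 102+115+125 = $342k.
Column-greedy (each route in turn goes to its best remaining carrier) gives $268k, worse by 74.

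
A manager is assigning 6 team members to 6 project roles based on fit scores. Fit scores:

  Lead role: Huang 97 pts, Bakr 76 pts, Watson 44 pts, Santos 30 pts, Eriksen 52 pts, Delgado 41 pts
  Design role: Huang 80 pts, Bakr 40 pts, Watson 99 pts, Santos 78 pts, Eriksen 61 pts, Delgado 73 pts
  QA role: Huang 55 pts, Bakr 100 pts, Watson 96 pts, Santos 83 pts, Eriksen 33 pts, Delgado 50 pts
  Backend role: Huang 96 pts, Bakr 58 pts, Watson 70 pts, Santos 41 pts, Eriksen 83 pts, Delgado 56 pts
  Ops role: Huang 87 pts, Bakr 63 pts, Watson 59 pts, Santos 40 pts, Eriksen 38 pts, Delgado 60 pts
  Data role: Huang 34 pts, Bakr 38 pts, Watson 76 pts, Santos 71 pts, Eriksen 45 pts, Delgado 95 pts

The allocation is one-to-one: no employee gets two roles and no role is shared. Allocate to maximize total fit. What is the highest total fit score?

Maximum total: 523 pts

Optimal: Huang→Ops role (87 pts), Bakr→Lead role (76 pts), Watson→Design role (99 pts), Santos→QA role (83 pts), Eriksen→Backend role (83 pts), Delgado→Data role (95 pts) — total 87+76+99+83+83+95 = 523 pts.
Row-greedy (each employee in turn takes its best remaining role) gives 510 pts, worse by 13.
Every other assignment is strictly worse.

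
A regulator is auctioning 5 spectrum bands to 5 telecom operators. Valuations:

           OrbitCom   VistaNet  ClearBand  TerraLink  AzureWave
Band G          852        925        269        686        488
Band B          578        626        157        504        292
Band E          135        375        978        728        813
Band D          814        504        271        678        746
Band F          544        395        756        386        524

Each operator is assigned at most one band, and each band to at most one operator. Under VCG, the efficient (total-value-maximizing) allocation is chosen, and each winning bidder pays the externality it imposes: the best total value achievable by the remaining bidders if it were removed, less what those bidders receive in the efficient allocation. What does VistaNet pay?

Efficient allocation: OrbitCom→Band D ($814M), VistaNet→Band G ($925M), ClearBand→Band F ($756M), TerraLink→Band B ($504M), AzureWave→Band E ($813M); total welfare W = $3812M.
VistaNet receives Band G at value $925M, so the others get W − 925 = $2887M.
Without VistaNet: best allocation of the remaining 4 bidders over all 5 bands is OrbitCom→Band G ($852M), ClearBand→Band F ($756M), TerraLink→Band D ($678M), AzureWave→Band E ($813M), total $3099M.
VCG payment = (others' best without VistaNet) − (others' welfare with VistaNet) = 3099 − 2887 = $212M.

VistaNet pays $212M.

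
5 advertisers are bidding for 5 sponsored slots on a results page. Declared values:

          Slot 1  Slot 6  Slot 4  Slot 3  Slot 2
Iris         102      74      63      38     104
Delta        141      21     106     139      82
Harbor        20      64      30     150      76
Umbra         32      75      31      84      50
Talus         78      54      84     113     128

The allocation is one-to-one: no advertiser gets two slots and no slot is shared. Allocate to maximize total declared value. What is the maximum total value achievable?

Max total: $561

Optimal: Iris→Slot 1 ($102), Delta→Slot 4 ($106), Harbor→Slot 3 ($150), Umbra→Slot 6 ($75), Talus→Slot 2 ($128) — total 102+106+150+75+128 = $561.
Max-entry greedy (repeatedly take the single best remaining cell) gives $557, worse by 4.
Swapping Talus↔Harbor (Talus→Slot 3 $113, Harbor→Slot 2 $76) loses 89.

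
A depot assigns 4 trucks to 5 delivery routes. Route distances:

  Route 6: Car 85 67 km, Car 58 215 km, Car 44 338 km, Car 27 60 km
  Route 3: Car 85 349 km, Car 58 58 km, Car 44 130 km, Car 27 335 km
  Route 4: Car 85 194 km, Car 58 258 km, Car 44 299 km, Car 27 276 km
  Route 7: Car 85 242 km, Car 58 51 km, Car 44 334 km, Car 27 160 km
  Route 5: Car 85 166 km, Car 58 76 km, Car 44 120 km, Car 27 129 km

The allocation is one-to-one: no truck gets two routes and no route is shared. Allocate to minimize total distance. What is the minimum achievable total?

Minimum total: 377 km

This is the linear assignment problem.
Optimal: Car 85→Route 6 (67 km), Car 58→Route 7 (51 km), Car 44→Route 3 (130 km), Car 27→Route 5 (129 km) — total 67+51+130+129 = 377 km.
Min-entry greedy (repeatedly take the single cheapest remaining cell) gives 425 km, worse by 48.
Next-best assignment: Car 85→Route 6, Car 58→Route 3, Car 44→Route 5, Car 27→Route 7 = 405 km.
Swapping Car 58↔Car 27 (Car 58→Route 5 76 km, Car 27→Route 7 160 km) adds 56.
Every other assignment is strictly worse.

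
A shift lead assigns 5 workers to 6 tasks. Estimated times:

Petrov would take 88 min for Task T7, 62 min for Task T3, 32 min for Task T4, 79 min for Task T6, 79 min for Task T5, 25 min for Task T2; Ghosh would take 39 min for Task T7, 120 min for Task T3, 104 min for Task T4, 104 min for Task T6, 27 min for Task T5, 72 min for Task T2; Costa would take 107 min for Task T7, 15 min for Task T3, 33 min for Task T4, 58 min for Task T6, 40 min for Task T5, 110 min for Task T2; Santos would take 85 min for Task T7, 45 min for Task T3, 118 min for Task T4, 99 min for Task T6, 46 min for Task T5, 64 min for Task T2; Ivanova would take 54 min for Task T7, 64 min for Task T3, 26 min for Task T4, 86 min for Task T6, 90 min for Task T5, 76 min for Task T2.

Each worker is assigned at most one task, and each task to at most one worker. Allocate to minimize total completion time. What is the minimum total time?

This is a one-to-one assignment (minimum-cost bipartite matching).
Optimal: Petrov→Task T2 (25 min), Ghosh→Task T7 (39 min), Costa→Task T3 (15 min), Santos→Task T5 (46 min), Ivanova→Task T4 (26 min) — total 25+39+15+46+26 = 151 min.
Row-greedy (each worker in turn takes its cheapest remaining task) gives 178 min, worse by 27.
No other one-to-one assignment undercuts 151 min.

Min total: 151 min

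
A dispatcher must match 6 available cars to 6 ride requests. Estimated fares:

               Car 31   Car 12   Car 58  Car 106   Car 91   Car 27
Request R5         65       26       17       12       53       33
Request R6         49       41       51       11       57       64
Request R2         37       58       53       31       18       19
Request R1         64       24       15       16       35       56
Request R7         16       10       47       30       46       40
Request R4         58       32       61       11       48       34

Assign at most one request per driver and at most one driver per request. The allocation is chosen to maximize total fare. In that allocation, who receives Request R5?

Car 91 receives Request R5.

Optimal: Car 31→Request R1 ($64), Car 12→Request R2 ($58), Car 58→Request R4 ($61), Car 106→Request R7 ($30), Car 91→Request R5 ($53), Car 27→Request R6 ($64) — total 64+58+61+30+53+64 = $330.
Max-entry greedy (repeatedly take the single best remaining cell) gives $310, worse by 20.
Next-best assignment: Car 31→Request R5, Car 12→Request R2, Car 58→Request R4, Car 106→Request R7, Car 91→Request R6, Car 27→Request R1 = $327.
Checked against all permutations: $330 is optimal.
Car 91's own top request is Request R6 ($57), but forcing Car 91→Request R6 and reassigning the rest optimally gives only $327 — worse by 3.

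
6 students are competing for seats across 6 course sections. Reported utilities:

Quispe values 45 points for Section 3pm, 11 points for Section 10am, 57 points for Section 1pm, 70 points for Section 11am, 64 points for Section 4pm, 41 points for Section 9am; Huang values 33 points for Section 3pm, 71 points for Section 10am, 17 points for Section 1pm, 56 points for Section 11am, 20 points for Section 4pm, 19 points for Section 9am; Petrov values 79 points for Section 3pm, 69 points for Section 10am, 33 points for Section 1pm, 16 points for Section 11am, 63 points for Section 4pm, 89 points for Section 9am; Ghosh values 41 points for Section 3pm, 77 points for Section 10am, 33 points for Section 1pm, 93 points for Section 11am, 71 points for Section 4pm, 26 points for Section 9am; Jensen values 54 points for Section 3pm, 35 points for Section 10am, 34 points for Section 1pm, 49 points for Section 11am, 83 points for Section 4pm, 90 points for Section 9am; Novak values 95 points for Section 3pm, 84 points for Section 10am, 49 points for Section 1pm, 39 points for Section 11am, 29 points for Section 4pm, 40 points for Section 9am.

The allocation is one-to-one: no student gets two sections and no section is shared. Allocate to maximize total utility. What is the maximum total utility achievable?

Maximum total: 488 points

This is the linear assignment problem.
Optimal: Quispe→Section 1pm (57 points), Huang→Section 10am (71 points), Petrov→Section 9am (89 points), Ghosh→Section 11am (93 points), Jensen→Section 4pm (83 points), Novak→Section 3pm (95 points) — total 57+71+89+93+83+95 = 488 points.
Max-entry greedy (repeatedly take the single best remaining cell) gives 446 points, worse by 42.
Next-best assignment: Quispe→Section 1pm, Huang→Section 10am, Petrov→Section 4pm, Ghosh→Section 11am, Jensen→Section 9am, Novak→Section 3pm = 469 points.
Checked against all permutations: 488 points is optimal.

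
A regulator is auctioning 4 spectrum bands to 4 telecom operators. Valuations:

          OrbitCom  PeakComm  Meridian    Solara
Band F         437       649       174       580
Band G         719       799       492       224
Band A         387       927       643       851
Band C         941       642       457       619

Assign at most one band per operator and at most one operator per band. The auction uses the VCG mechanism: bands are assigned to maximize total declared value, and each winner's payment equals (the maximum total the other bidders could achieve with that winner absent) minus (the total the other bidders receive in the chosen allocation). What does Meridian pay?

Meridian pays $271M.

Efficient allocation: OrbitCom→Band C ($941M), PeakComm→Band G ($799M), Meridian→Band A ($643M), Solara→Band F ($580M); total welfare W = $2963M.
Meridian receives Band A at value $643M, so the others get W − 643 = $2320M.
Without Meridian: best allocation of the remaining 3 bidders over all 4 bands is OrbitCom→Band C ($941M), PeakComm→Band G ($799M), Solara→Band A ($851M), total $2591M.
VCG payment = (others' best without Meridian) − (others' welfare with Meridian) = 2591 − 2320 = $271M.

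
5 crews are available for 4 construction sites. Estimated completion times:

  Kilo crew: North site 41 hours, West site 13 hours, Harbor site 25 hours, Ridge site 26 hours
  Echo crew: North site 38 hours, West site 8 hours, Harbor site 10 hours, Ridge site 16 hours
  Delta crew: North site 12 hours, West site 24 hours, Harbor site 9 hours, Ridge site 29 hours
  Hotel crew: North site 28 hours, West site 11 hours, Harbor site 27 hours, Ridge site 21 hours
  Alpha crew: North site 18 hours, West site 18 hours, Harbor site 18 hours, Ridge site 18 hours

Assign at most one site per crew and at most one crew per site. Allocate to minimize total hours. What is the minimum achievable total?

Minimum total: 51 hours

This is the linear assignment problem.
Optimal: Delta crew→North site (12 hours), Hotel crew→West site (11 hours), Echo crew→Harbor site (10 hours), Alpha crew→Ridge site (18 hours) — total 12+11+10+18 = 51 hours.
Row-greedy (each crew in turn takes its cheapest remaining site) gives 56 hours, worse by 5.
Swapping Echo crew↔Hotel crew (Echo crew→West site 8 hours, Hotel crew→Harbor site 27 hours) adds 14.
Every other assignment is strictly worse.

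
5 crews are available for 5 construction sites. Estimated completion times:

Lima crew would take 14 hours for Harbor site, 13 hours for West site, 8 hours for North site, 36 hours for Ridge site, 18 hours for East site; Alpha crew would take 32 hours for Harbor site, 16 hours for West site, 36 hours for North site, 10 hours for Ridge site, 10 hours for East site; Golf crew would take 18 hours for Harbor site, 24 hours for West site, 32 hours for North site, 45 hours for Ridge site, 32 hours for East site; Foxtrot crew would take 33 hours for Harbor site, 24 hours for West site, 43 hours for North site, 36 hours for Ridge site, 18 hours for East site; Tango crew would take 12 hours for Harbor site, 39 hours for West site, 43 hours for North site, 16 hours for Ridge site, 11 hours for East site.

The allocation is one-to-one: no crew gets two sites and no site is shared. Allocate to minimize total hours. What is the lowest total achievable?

Minimum total: 71 hours

Treat this as an assignment problem: match each crew to one site.
Optimal: Lima crew→North site (8 hours), Alpha crew→Ridge site (10 hours), Golf crew→Harbor site (18 hours), Foxtrot crew→West site (24 hours), Tango crew→East site (11 hours) — total 8+10+18+24+11 = 71 hours.
Row-greedy (each crew in turn takes its cheapest remaining site) gives 93 hours, worse by 22.
No other one-to-one assignment undercuts 71 hours.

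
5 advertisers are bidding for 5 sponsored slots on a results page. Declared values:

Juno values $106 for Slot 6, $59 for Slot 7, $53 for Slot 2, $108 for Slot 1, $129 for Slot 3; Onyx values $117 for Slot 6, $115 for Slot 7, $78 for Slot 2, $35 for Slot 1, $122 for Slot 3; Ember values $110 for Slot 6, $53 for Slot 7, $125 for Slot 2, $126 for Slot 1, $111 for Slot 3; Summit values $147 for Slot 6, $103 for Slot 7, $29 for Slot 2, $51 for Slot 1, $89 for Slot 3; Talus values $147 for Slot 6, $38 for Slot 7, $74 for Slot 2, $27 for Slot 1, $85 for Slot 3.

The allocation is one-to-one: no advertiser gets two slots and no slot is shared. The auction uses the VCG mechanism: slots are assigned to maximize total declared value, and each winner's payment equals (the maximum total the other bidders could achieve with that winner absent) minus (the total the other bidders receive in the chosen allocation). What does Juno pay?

Juno pays $1.

Efficient allocation: Juno→Slot 1 ($108), Onyx→Slot 3 ($122), Ember→Slot 2 ($125), Summit→Slot 7 ($103), Talus→Slot 6 ($147); total welfare W = $605.
Juno receives Slot 1 at value $108, so the others get W − 108 = $497.
Without Juno: best allocation of the remaining 4 bidders over all 5 slots is Onyx→Slot 3 ($122), Ember→Slot 1 ($126), Summit→Slot 7 ($103), Talus→Slot 6 ($147), total $498.
VCG payment = (others' best without Juno) − (others' welfare with Juno) = 498 − 497 = $1.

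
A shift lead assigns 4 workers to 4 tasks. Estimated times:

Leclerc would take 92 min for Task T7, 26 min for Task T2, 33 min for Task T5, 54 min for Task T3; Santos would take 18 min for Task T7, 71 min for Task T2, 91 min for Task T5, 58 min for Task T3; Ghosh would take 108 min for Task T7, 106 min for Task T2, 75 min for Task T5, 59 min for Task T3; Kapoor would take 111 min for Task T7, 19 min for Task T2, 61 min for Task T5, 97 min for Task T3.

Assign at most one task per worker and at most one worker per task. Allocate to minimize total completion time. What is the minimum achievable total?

Treat this as an assignment problem: match each worker to one task.
Optimal: Leclerc→Task T5 (33 min), Santos→Task T7 (18 min), Ghosh→Task T3 (59 min), Kapoor→Task T2 (19 min) — total 33+18+59+19 = 129 min.
Row-greedy (each worker in turn takes its cheapest remaining task) gives 164 min, worse by 35.
Next-best assignment: Leclerc→Task T2, Santos→Task T7, Ghosh→Task T3, Kapoor→Task T5 = 164 min.

Min total: 129 min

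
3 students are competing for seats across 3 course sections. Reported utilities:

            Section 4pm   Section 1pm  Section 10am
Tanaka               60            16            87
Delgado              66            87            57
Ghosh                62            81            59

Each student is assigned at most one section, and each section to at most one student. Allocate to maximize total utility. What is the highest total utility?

Optimal: Tanaka→Section 10am (87 points), Delgado→Section 1pm (87 points), Ghosh→Section 4pm (62 points) — total 87+87+62 = 236 points.
Column-greedy (each section in turn goes to its best remaining student) gives 234 points, worse by 2.
Next-best assignment: Tanaka→Section 10am, Delgado→Section 4pm, Ghosh→Section 1pm = 234 points.
Swapping Delgado↔Tanaka (Delgado→Section 10am 57 points, Tanaka→Section 1pm 16 points) loses 101.

Maximum total: 236 points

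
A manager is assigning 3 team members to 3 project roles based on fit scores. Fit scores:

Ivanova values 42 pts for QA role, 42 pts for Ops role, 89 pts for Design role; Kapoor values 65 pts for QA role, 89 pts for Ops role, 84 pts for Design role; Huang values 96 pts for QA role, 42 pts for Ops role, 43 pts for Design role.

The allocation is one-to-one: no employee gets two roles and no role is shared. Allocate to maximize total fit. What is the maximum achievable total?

Optimal: Ivanova→Design role (89 pts), Kapoor→Ops role (89 pts), Huang→QA role (96 pts) — total 89+89+96 = 274 pts.
No other one-to-one assignment exceeds 274 pts.

Max total: 274 pts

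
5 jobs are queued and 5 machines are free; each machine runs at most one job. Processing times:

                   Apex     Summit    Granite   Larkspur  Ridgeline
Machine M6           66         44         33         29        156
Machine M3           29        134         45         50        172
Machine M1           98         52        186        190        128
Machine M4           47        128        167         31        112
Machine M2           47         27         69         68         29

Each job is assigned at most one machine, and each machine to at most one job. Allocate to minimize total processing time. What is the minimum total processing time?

Min total: 174 min

Optimal: Apex→Machine M3 (29 min), Summit→Machine M1 (52 min), Granite→Machine M6 (33 min), Larkspur→Machine M4 (31 min), Ridgeline→Machine M2 (29 min) — total 29+52+33+31+29 = 174 min.
Row-greedy (each job in turn takes its cheapest remaining machine) gives 248 min, worse by 74.
Swapping Summit↔Apex (Summit→Machine M3 134 min, Apex→Machine M1 98 min) adds 151.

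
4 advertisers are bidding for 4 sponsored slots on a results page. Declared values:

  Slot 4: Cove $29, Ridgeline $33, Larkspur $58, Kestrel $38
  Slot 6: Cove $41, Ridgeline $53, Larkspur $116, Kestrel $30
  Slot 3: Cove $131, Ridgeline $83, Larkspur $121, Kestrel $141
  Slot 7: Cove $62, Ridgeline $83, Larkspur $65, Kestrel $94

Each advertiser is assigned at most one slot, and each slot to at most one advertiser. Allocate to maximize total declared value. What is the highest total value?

Treat this as an assignment problem: match each advertiser to one slot.
Optimal: Cove→Slot 3 ($131), Ridgeline→Slot 4 ($33), Larkspur→Slot 6 ($116), Kestrel→Slot 7 ($94) — total 131+33+116+94 = $374.
Max-entry greedy (repeatedly take the single best remaining cell) gives $369, worse by 5.
Next-best assignment: Cove→Slot 4, Ridgeline→Slot 7, Larkspur→Slot 6, Kestrel→Slot 3 = $369.
Every other assignment is strictly worse.

Maximum total: $374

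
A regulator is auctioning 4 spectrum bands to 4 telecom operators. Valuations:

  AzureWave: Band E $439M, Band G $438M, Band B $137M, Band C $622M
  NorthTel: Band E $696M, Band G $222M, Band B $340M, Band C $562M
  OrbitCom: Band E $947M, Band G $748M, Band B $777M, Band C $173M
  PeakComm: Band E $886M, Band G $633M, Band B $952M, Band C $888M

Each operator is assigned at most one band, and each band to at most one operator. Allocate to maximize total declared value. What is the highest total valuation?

Optimal: AzureWave→Band C ($622M), NorthTel→Band E ($696M), OrbitCom→Band G ($748M), PeakComm→Band B ($952M) — total 622+696+748+952 = $3018M.
Column-greedy (each band in turn goes to its best remaining operator) gives $2542M, worse by 476.
Next-best assignment: AzureWave→Band G, NorthTel→Band C, OrbitCom→Band E, PeakComm→Band B = $2899M.
Every other assignment is strictly worse.

Maximum total: $3018M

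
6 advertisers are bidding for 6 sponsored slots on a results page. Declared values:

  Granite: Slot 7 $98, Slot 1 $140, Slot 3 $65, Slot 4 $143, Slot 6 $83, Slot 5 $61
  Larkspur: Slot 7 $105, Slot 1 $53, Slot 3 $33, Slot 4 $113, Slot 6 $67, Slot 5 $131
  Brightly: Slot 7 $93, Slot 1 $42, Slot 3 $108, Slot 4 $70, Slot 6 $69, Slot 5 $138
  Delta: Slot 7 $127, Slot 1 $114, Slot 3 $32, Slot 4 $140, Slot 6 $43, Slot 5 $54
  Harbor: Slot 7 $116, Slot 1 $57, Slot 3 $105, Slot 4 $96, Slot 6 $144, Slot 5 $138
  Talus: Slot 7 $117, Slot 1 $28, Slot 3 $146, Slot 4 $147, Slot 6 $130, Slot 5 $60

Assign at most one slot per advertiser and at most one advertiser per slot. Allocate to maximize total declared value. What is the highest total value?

This is the linear assignment problem.
Optimal: Granite→Slot 1 ($140), Larkspur→Slot 7 ($105), Brightly→Slot 5 ($138), Delta→Slot 4 ($140), Harbor→Slot 6 ($144), Talus→Slot 3 ($146) — total 140+105+138+140+144+146 = $813.
Next-best assignment: Granite→Slot 1, Larkspur→Slot 4, Brightly→Slot 5, Delta→Slot 7, Harbor→Slot 6, Talus→Slot 3 = $808.
Swapping Larkspur↔Granite (Larkspur→Slot 1 $53, Granite→Slot 7 $98) loses 94.
Every other assignment is strictly worse.

Max total: $813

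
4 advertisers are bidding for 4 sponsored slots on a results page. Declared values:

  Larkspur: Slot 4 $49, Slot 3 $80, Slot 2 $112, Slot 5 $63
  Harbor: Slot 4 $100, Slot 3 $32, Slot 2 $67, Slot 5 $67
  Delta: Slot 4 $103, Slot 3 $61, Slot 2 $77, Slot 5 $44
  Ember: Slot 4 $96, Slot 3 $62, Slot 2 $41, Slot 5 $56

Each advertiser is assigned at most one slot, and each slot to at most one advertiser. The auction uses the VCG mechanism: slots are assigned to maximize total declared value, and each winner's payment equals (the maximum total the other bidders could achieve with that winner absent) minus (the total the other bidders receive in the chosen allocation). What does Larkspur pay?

Larkspur pays $8.

Efficient allocation: Larkspur→Slot 2 ($112), Harbor→Slot 5 ($67), Delta→Slot 4 ($103), Ember→Slot 3 ($62); total welfare W = $344.
Larkspur receives Slot 2 at value $112, so the others get W − 112 = $232.
Without Larkspur: best allocation of the remaining 3 bidders over all 4 slots is Harbor→Slot 5 ($67), Delta→Slot 2 ($77), Ember→Slot 4 ($96), total $240.
VCG payment = (others' best without Larkspur) − (others' welfare with Larkspur) = 240 − 232 = $8.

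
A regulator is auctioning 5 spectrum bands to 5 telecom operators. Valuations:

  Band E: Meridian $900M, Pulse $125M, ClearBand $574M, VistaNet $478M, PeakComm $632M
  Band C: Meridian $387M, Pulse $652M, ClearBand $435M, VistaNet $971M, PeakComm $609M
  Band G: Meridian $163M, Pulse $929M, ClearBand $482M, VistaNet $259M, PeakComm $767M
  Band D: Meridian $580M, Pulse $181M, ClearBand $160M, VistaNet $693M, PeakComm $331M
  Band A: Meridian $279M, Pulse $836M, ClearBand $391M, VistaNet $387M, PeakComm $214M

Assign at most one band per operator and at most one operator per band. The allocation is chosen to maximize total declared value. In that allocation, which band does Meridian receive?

Meridian receives Band D.

Optimal: Meridian→Band D ($580M), Pulse→Band A ($836M), ClearBand→Band E ($574M), VistaNet→Band C ($971M), PeakComm→Band G ($767M) — total 580+836+574+971+767 = $3728M.
Column-greedy (each band in turn goes to its best remaining operator) gives $3522M, worse by 206.
Next-best assignment: Meridian→Band E, Pulse→Band A, ClearBand→Band D, VistaNet→Band C, PeakComm→Band G = $3634M.
Swapping ClearBand↔Meridian (ClearBand→Band D $160M, Meridian→Band E $900M) loses 94.
Checked against all permutations: $3728M is optimal.
Meridian's own top band is Band E ($900M), but forcing Meridian→Band E and reassigning the rest optimally gives only $3634M — worse by 94.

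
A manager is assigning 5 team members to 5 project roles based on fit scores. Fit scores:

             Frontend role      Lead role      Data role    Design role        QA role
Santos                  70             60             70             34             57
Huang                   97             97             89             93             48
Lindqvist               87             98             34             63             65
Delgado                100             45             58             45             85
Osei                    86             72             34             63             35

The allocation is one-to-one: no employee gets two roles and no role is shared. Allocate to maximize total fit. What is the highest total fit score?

This is the linear assignment problem.
Optimal: Santos→Data role (70 pts), Huang→Design role (93 pts), Lindqvist→Lead role (98 pts), Delgado→QA role (85 pts), Osei→Frontend role (86 pts) — total 70+93+98+85+86 = 432 pts.
Next-best assignment: Santos→Data role, Huang→Frontend role, Lindqvist→Lead role, Delgado→QA role, Osei→Design role = 413 pts.
Swapping Huang↔Lindqvist (Huang→Lead role 97 pts, Lindqvist→Design role 63 pts) loses 31.
No other one-to-one assignment exceeds 432 pts.

Maximum total: 432 pts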